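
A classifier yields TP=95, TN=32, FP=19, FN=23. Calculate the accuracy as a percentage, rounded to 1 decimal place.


Accuracy = (TP + TN) / (TP + TN + FP + FN) * 100
= (95 + 32) / (95 + 32 + 19 + 23)
= 127 / 169
= 0.7515
= 75.1%

75.1


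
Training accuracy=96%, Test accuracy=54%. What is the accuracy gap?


Gap = train_accuracy - test_accuracy
= 96 - 54
= 42%
This large gap strongly indicates overfitting.

42


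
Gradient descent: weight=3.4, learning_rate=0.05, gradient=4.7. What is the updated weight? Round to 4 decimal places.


w_new = w_old - lr * gradient
= 3.4 - 0.05 * 4.7
= 3.4 - (0.235)
= 3.1650

3.1650


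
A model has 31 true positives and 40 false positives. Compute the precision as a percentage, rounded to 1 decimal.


Precision = TP / (TP + FP) * 100
= 31 / (31 + 40)
= 31 / 71
= 0.4366
= 43.7%

43.7


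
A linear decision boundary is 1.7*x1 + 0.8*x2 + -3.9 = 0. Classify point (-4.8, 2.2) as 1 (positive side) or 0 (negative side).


Compute 1.7 * -4.8 + 0.8 * 2.2 + -3.9
= -8.16 + 1.76 + -3.9
= -10.3
Since -10.3 < 0, the point is on the negative side.

0


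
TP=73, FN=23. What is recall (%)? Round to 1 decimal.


Recall = TP / (TP + FN) * 100
= 73 / (73 + 23)
= 73 / 96
= 0.7604
= 76.0%

76.0


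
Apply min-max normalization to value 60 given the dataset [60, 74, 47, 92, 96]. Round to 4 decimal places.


Min = 47, Max = 96
Range = 96 - 47 = 49
Scaled = (x - min) / (max - min)
= (60 - 47) / 49
= 13 / 49
= 0.2653

0.2653


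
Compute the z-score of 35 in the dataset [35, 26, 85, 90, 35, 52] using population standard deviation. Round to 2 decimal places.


Mean = (35 + 26 + 85 + 90 + 35 + 52) / 6 = 53.8333
Variance = sum((x_i - mean)^2) / n = 627.8056
Std = sqrt(627.8056) = 25.056
Z = (x - mean) / std
= (35 - 53.8333) / 25.056
= -18.8333 / 25.056
= -0.75

-0.75


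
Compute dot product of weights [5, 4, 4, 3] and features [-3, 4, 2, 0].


Element-wise products:
5 * -3 = -15
4 * 4 = 16
4 * 2 = 8
3 * 0 = 0
Sum = -15 + 16 + 8 + 0
= 9

9


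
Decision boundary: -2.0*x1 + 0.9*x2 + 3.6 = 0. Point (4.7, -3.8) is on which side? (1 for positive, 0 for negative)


Compute -2.0 * 4.7 + 0.9 * -3.8 + 3.6
= -9.4 + -3.42 + 3.6
= -9.22
Since -9.22 < 0, the point is on the negative side.

0


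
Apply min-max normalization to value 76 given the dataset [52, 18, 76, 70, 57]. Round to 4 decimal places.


Min = 18, Max = 76
Range = 76 - 18 = 58
Scaled = (x - min) / (max - min)
= (76 - 18) / 58
= 58 / 58
= 1.0000

1.0000


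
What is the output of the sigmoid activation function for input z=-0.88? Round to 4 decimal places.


sigmoid(z) = 1 / (1 + exp(-z))
exp(-(-0.88)) = exp(0.88) = 2.4109
1 + 2.4109 = 3.4109
1 / 3.4109 = 0.2932

0.2932


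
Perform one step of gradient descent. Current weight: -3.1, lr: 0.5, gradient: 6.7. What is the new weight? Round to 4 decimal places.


w_new = w_old - lr * gradient
= -3.1 - 0.5 * 6.7
= -3.1 - (3.35)
= -6.4500

-6.4500


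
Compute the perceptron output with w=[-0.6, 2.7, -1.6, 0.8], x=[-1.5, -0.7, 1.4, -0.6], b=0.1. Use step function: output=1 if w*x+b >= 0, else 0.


z = w . x + b
= -0.6*-1.5 + 2.7*-0.7 + -1.6*1.4 + 0.8*-0.6 + 0.1
= 0.9 + -1.89 + -2.24 + -0.48 + 0.1
= -3.71 + 0.1
= -3.61
Since z = -3.61 < 0, output = 0

0


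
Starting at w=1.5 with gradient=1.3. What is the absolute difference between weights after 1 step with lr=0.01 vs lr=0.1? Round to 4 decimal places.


With lr=0.01: w_new = 1.5 - 0.01 * 1.3 = 1.487
With lr=0.1: w_new = 1.5 - 0.1 * 1.3 = 1.37
Absolute difference = |1.487 - 1.37|
= 0.1170

0.1170


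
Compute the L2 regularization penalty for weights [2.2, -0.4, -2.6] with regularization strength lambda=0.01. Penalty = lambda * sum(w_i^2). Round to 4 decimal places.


Squaring each weight:
2.2^2 = 4.84
(-0.4)^2 = 0.16
(-2.6)^2 = 6.76
Sum of squares = 11.76
Penalty = 0.01 * 11.76 = 0.1176

0.1176


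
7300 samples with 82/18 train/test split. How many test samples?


Train samples = 7300 * 82% = 5986
Test samples = 7300 - 5986
= 1314

1314


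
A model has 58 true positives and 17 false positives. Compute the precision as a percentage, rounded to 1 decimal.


Precision = TP / (TP + FP) * 100
= 58 / (58 + 17)
= 58 / 75
= 0.7733
= 77.3%

77.3


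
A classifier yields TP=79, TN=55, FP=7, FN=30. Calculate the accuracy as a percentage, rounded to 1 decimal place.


Accuracy = (TP + TN) / (TP + TN + FP + FN) * 100
= (79 + 55) / (79 + 55 + 7 + 30)
= 134 / 171
= 0.7836
= 78.4%

78.4


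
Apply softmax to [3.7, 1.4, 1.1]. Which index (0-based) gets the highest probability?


Softmax is a monotonic transformation, so it preserves the argmax.
We need to find the index of the maximum logit.
Index 0: 3.7
Index 1: 1.4
Index 2: 1.1
Maximum logit = 3.7 at index 0

0


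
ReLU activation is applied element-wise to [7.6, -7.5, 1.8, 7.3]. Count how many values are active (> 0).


ReLU(x) = max(0, x) for each element:
ReLU(7.6) = 7.6
ReLU(-7.5) = 0
ReLU(1.8) = 1.8
ReLU(7.3) = 7.3
Active neurons (>0): 3

3


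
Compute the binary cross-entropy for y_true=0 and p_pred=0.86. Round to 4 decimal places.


For y=0: Loss = -log(1-p)
= -log(1 - 0.86)
= -log(0.14)
= -(-1.9661)
= 1.9661

1.9661


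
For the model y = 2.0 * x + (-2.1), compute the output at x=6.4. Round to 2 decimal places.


y = 2.0 * 6.4 + (-2.1)
= 12.8 + (-2.1)
= 10.70

10.70


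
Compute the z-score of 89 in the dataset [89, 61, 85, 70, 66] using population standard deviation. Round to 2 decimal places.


Mean = (89 + 61 + 85 + 70 + 66) / 5 = 74.2
Variance = sum((x_i - mean)^2) / n = 118.96
Std = sqrt(118.96) = 10.9069
Z = (x - mean) / std
= (89 - 74.2) / 10.9069
= 14.8 / 10.9069
= 1.36

1.36


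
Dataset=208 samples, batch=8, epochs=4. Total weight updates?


Iterations per epoch = 208 / 8 = 26
Total updates = iterations_per_epoch * epochs
= 26 * 4
= 104

104


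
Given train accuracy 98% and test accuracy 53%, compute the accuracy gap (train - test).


Gap = train_accuracy - test_accuracy
= 98 - 53
= 45%
This large gap strongly indicates overfitting.

45


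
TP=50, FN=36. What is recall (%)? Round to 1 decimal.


Recall = TP / (TP + FN) * 100
= 50 / (50 + 36)
= 50 / 86
= 0.5814
= 58.1%

58.1


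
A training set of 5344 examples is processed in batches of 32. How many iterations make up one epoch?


Iterations per epoch = dataset_size / batch_size
= 5344 / 32
= 167

167


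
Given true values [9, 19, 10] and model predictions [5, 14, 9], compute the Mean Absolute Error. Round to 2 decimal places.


Absolute errors: [4, 5, 1]
Sum of absolute errors = 10
MAE = 10 / 3 = 3.33

3.33


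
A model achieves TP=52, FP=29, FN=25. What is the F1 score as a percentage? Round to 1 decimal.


Precision = TP / (TP + FP) = 52 / 81 = 0.642
Recall = TP / (TP + FN) = 52 / 77 = 0.6753
F1 = 2 * P * R / (P + R)
= 2 * 0.642 * 0.6753 / (0.642 + 0.6753)
= 0.8671 / 1.3173
= 0.6582
As percentage: 65.8%

65.8


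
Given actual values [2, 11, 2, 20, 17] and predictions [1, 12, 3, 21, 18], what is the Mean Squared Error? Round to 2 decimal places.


Differences: [1, -1, -1, -1, -1]
Squared errors: [1, 1, 1, 1, 1]
Sum of squared errors = 5
MSE = 5 / 5 = 1.00

1.00


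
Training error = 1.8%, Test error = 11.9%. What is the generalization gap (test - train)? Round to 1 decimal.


Generalization gap = test_error - train_error
= 11.9 - 1.8
= 10.1%
A large gap suggests overfitting.

10.1


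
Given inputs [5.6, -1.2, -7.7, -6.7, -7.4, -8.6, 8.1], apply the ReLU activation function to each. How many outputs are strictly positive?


ReLU(x) = max(0, x) for each element:
ReLU(5.6) = 5.6
ReLU(-1.2) = 0
ReLU(-7.7) = 0
ReLU(-6.7) = 0
ReLU(-7.4) = 0
ReLU(-8.6) = 0
ReLU(8.1) = 8.1
Active neurons (>0): 2

2


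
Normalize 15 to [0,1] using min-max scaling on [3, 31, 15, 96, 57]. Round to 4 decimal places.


Min = 3, Max = 96
Range = 96 - 3 = 93
Scaled = (x - min) / (max - min)
= (15 - 3) / 93
= 12 / 93
= 0.1290

0.1290


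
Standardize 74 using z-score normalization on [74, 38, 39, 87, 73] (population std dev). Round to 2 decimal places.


Mean = (74 + 38 + 39 + 87 + 73) / 5 = 62.2
Variance = sum((x_i - mean)^2) / n = 398.96
Std = sqrt(398.96) = 19.974
Z = (x - mean) / std
= (74 - 62.2) / 19.974
= 11.8 / 19.974
= 0.59

0.59


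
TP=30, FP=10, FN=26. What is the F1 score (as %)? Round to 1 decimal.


Precision = TP / (TP + FP) = 30 / 40 = 0.75
Recall = TP / (TP + FN) = 30 / 56 = 0.5357
F1 = 2 * P * R / (P + R)
= 2 * 0.75 * 0.5357 / (0.75 + 0.5357)
= 0.8036 / 1.2857
= 0.625
As percentage: 62.5%

62.5


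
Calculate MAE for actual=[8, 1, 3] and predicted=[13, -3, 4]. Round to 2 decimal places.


Absolute errors: [5, 4, 1]
Sum of absolute errors = 10
MAE = 10 / 3 = 3.33

3.33


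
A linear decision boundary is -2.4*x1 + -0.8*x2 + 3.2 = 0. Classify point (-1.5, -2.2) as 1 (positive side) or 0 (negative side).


Compute -2.4 * -1.5 + -0.8 * -2.2 + 3.2
= 3.6 + 1.76 + 3.2
= 8.56
Since 8.56 >= 0, the point is on the positive side.

1


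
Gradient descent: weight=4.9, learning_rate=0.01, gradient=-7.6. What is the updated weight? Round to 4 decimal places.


w_new = w_old - lr * gradient
= 4.9 - 0.01 * -7.6
= 4.9 - (-0.076)
= 4.9760

4.9760


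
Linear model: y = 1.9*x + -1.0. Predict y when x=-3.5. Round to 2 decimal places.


y = 1.9 * -3.5 + (-1.0)
= -6.65 + (-1.0)
= -7.65

-7.65


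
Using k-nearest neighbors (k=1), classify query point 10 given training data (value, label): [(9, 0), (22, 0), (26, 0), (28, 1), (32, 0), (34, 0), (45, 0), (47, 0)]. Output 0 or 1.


Distances from query 10:
Point 9 (class 0): distance = 1
K=1 nearest neighbors: classes = [0]
Votes for class 1: 0 / 1
Majority vote => class 0

0


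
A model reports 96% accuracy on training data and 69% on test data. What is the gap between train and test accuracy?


Gap = train_accuracy - test_accuracy
= 96 - 69
= 27%
This large gap strongly indicates overfitting.

27


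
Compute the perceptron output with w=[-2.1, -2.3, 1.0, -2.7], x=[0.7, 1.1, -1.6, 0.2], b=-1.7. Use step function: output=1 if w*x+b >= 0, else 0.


z = w . x + b
= -2.1*0.7 + -2.3*1.1 + 1.0*-1.6 + -2.7*0.2 + -1.7
= -1.47 + -2.53 + -1.6 + -0.54 + -1.7
= -6.14 + -1.7
= -7.84
Since z = -7.84 < 0, output = 0

0


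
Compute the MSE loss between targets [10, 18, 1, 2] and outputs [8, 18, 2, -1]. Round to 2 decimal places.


Differences: [2, 0, -1, 3]
Squared errors: [4, 0, 1, 9]
Sum of squared errors = 14
MSE = 14 / 4 = 3.50

3.50


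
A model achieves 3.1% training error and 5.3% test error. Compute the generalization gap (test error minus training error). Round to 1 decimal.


Generalization gap = test_error - train_error
= 5.3 - 3.1
= 2.2%
A moderate gap.

2.2


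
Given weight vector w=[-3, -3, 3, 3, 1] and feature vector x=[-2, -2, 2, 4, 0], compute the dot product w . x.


Element-wise products:
-3 * -2 = 6
-3 * -2 = 6
3 * 2 = 6
3 * 4 = 12
1 * 0 = 0
Sum = 6 + 6 + 6 + 12 + 0
= 30

30


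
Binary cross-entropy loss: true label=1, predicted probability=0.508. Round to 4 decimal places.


For y=1: Loss = -log(p)
= -log(0.508)
= -(-0.6773)
= 0.6773

0.6773


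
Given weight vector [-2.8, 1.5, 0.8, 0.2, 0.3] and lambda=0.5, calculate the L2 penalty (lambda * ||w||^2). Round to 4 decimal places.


Squaring each weight:
(-2.8)^2 = 7.84
1.5^2 = 2.25
0.8^2 = 0.64
0.2^2 = 0.04
0.3^2 = 0.09
Sum of squares = 10.86
Penalty = 0.5 * 10.86 = 5.4300

5.4300


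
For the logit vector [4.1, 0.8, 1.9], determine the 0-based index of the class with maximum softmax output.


Softmax is a monotonic transformation, so it preserves the argmax.
We need to find the index of the maximum logit.
Index 0: 4.1
Index 1: 0.8
Index 2: 1.9
Maximum logit = 4.1 at index 0

0


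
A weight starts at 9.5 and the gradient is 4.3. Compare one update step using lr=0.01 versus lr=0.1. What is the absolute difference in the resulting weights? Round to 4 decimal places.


With lr=0.01: w_new = 9.5 - 0.01 * 4.3 = 9.457
With lr=0.1: w_new = 9.5 - 0.1 * 4.3 = 9.07
Absolute difference = |9.457 - 9.07|
= 0.3870

0.3870


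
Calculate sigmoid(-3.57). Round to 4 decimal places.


sigmoid(z) = 1 / (1 + exp(-z))
exp(-(-3.57)) = exp(3.57) = 35.5166
1 + 35.5166 = 36.5166
1 / 36.5166 = 0.0274

0.0274


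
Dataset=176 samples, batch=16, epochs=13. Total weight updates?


Iterations per epoch = 176 / 16 = 11
Total updates = iterations_per_epoch * epochs
= 11 * 13
= 143

143


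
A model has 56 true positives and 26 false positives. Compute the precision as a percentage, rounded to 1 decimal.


Precision = TP / (TP + FP) * 100
= 56 / (56 + 26)
= 56 / 82
= 0.6829
= 68.3%

68.3


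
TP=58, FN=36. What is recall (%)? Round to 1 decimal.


Recall = TP / (TP + FN) * 100
= 58 / (58 + 36)
= 58 / 94
= 0.617
= 61.7%

61.7


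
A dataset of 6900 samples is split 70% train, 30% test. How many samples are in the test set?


Train samples = 6900 * 70% = 4830
Test samples = 6900 - 4830
= 2070

2070


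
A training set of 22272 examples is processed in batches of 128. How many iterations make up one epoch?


Iterations per epoch = dataset_size / batch_size
= 22272 / 128
= 174

174


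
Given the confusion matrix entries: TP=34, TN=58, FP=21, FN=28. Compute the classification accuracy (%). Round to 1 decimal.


Accuracy = (TP + TN) / (TP + TN + FP + FN) * 100
= (34 + 58) / (34 + 58 + 21 + 28)
= 92 / 141
= 0.6525
= 65.2%

65.2


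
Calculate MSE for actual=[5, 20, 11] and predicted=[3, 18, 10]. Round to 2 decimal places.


Differences: [2, 2, 1]
Squared errors: [4, 4, 1]
Sum of squared errors = 9
MSE = 9 / 3 = 3.00

3.00


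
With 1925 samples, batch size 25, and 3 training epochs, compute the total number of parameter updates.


Iterations per epoch = 1925 / 25 = 77
Total updates = iterations_per_epoch * epochs
= 77 * 3
= 231

231


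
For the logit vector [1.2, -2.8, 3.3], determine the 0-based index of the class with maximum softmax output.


Softmax is a monotonic transformation, so it preserves the argmax.
We need to find the index of the maximum logit.
Index 0: 1.2
Index 1: -2.8
Index 2: 3.3
Maximum logit = 3.3 at index 2

2


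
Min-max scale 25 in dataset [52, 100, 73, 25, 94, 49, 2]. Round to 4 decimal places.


Min = 2, Max = 100
Range = 100 - 2 = 98
Scaled = (x - min) / (max - min)
= (25 - 2) / 98
= 23 / 98
= 0.2347

0.2347


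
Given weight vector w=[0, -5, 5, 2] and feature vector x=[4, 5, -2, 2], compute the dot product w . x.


Element-wise products:
0 * 4 = 0
-5 * 5 = -25
5 * -2 = -10
2 * 2 = 4
Sum = 0 + -25 + -10 + 4
= -31

-31


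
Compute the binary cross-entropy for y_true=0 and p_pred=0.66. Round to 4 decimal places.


For y=0: Loss = -log(1-p)
= -log(1 - 0.66)
= -log(0.34)
= -(-1.0788)
= 1.0788

1.0788


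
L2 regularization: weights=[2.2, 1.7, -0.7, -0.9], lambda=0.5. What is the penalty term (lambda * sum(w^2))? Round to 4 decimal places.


Squaring each weight:
2.2^2 = 4.84
1.7^2 = 2.89
(-0.7)^2 = 0.49
(-0.9)^2 = 0.81
Sum of squares = 9.03
Penalty = 0.5 * 9.03 = 4.5150

4.5150


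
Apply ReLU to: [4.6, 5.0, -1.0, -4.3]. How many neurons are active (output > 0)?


ReLU(x) = max(0, x) for each element:
ReLU(4.6) = 4.6
ReLU(5.0) = 5.0
ReLU(-1.0) = 0
ReLU(-4.3) = 0
Active neurons (>0): 2

2


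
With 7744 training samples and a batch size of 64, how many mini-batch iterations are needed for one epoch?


Iterations per epoch = dataset_size / batch_size
= 7744 / 64
= 121

121


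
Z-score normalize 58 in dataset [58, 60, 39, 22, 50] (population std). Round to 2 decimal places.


Mean = (58 + 60 + 39 + 22 + 50) / 5 = 45.8
Variance = sum((x_i - mean)^2) / n = 196.16
Std = sqrt(196.16) = 14.0057
Z = (x - mean) / std
= (58 - 45.8) / 14.0057
= 12.2 / 14.0057
= 0.87

0.87


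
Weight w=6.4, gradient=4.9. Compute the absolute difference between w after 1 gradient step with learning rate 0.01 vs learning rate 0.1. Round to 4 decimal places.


With lr=0.01: w_new = 6.4 - 0.01 * 4.9 = 6.351
With lr=0.1: w_new = 6.4 - 0.1 * 4.9 = 5.91
Absolute difference = |6.351 - 5.91|
= 0.4410

0.4410


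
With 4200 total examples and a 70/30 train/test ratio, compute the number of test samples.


Train samples = 4200 * 70% = 2940
Test samples = 4200 - 2940
= 1260

1260


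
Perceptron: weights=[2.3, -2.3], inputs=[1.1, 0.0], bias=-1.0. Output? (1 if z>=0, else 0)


z = w . x + b
= 2.3*1.1 + -2.3*0.0 + -1.0
= 2.53 + -0.0 + -1.0
= 2.53 + -1.0
= 1.53
Since z = 1.53 >= 0, output = 1

1


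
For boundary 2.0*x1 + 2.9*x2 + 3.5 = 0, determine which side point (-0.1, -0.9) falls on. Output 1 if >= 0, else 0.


Compute 2.0 * -0.1 + 2.9 * -0.9 + 3.5
= -0.2 + -2.61 + 3.5
= 0.69
Since 0.69 >= 0, the point is on the positive side.

1


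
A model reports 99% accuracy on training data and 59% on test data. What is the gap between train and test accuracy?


Gap = train_accuracy - test_accuracy
= 99 - 59
= 40%
This large gap strongly indicates overfitting.

40


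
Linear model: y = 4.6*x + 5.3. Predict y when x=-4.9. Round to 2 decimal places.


y = 4.6 * -4.9 + (5.3)
= -22.54 + (5.3)
= -17.24

-17.24


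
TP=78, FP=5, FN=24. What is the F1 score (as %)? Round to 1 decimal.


Precision = TP / (TP + FP) = 78 / 83 = 0.9398
Recall = TP / (TP + FN) = 78 / 102 = 0.7647
F1 = 2 * P * R / (P + R)
= 2 * 0.9398 * 0.7647 / (0.9398 + 0.7647)
= 1.4373 / 1.7045
= 0.8432
As percentage: 84.3%

84.3


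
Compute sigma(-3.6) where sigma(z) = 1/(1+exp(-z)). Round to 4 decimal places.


sigmoid(z) = 1 / (1 + exp(-z))
exp(-(-3.6)) = exp(3.6) = 36.5982
1 + 36.5982 = 37.5982
1 / 37.5982 = 0.0266

0.0266


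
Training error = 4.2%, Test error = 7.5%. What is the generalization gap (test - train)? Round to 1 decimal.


Generalization gap = test_error - train_error
= 7.5 - 4.2
= 3.3%
A moderate gap.

3.3


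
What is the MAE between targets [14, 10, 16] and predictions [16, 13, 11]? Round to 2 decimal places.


Absolute errors: [2, 3, 5]
Sum of absolute errors = 10
MAE = 10 / 3 = 3.33

3.33


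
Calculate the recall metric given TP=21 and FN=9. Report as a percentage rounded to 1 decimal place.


Recall = TP / (TP + FN) * 100
= 21 / (21 + 9)
= 21 / 30
= 0.7
= 70.0%

70.0


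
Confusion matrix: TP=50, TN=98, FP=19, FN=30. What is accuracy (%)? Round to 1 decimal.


Accuracy = (TP + TN) / (TP + TN + FP + FN) * 100
= (50 + 98) / (50 + 98 + 19 + 30)
= 148 / 197
= 0.7513
= 75.1%

75.1


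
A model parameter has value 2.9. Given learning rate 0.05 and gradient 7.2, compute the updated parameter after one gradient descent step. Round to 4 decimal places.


w_new = w_old - lr * gradient
= 2.9 - 0.05 * 7.2
= 2.9 - (0.36)
= 2.5400

2.5400


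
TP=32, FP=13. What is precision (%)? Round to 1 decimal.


Precision = TP / (TP + FP) * 100
= 32 / (32 + 13)
= 32 / 45
= 0.7111
= 71.1%

71.1


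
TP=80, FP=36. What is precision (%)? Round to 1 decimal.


Precision = TP / (TP + FP) * 100
= 80 / (80 + 36)
= 80 / 116
= 0.6897
= 69.0%

69.0


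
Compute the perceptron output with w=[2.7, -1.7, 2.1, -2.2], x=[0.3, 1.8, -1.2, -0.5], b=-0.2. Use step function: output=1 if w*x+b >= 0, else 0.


z = w . x + b
= 2.7*0.3 + -1.7*1.8 + 2.1*-1.2 + -2.2*-0.5 + -0.2
= 0.81 + -3.06 + -2.52 + 1.1 + -0.2
= -3.67 + -0.2
= -3.87
Since z = -3.87 < 0, output = 0

0


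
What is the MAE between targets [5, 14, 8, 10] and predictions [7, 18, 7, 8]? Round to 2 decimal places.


Absolute errors: [2, 4, 1, 2]
Sum of absolute errors = 9
MAE = 9 / 4 = 2.25

2.25


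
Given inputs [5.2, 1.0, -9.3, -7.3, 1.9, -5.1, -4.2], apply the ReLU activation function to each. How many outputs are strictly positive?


ReLU(x) = max(0, x) for each element:
ReLU(5.2) = 5.2
ReLU(1.0) = 1.0
ReLU(-9.3) = 0
ReLU(-7.3) = 0
ReLU(1.9) = 1.9
ReLU(-5.1) = 0
ReLU(-4.2) = 0
Active neurons (>0): 3

3


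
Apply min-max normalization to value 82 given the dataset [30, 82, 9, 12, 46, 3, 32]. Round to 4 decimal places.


Min = 3, Max = 82
Range = 82 - 3 = 79
Scaled = (x - min) / (max - min)
= (82 - 3) / 79
= 79 / 79
= 1.0000

1.0000


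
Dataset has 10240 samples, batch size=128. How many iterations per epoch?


Iterations per epoch = dataset_size / batch_size
= 10240 / 128
= 80

80


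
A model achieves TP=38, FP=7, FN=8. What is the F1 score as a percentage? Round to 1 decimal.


Precision = TP / (TP + FP) = 38 / 45 = 0.8444
Recall = TP / (TP + FN) = 38 / 46 = 0.8261
F1 = 2 * P * R / (P + R)
= 2 * 0.8444 * 0.8261 / (0.8444 + 0.8261)
= 1.3952 / 1.6705
= 0.8352
As percentage: 83.5%

83.5


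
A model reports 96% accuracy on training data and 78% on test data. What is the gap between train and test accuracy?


Gap = train_accuracy - test_accuracy
= 96 - 78
= 18%
This gap suggests the model is overfitting.

18


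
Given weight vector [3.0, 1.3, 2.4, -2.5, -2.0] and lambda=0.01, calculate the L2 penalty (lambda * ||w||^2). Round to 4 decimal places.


Squaring each weight:
3.0^2 = 9.0
1.3^2 = 1.69
2.4^2 = 5.76
(-2.5)^2 = 6.25
(-2.0)^2 = 4.0
Sum of squares = 26.7
Penalty = 0.01 * 26.7 = 0.2670

0.2670


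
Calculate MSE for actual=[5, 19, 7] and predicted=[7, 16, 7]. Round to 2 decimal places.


Differences: [-2, 3, 0]
Squared errors: [4, 9, 0]
Sum of squared errors = 13
MSE = 13 / 3 = 4.33

4.33


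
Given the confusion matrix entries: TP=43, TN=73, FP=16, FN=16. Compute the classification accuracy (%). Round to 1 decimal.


Accuracy = (TP + TN) / (TP + TN + FP + FN) * 100
= (43 + 73) / (43 + 73 + 16 + 16)
= 116 / 148
= 0.7838
= 78.4%

78.4


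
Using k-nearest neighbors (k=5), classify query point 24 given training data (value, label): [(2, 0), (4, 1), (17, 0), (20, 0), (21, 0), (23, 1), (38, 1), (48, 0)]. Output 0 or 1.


Distances from query 24:
Point 23 (class 1): distance = 1
Point 21 (class 0): distance = 3
Point 20 (class 0): distance = 4
Point 17 (class 0): distance = 7
Point 38 (class 1): distance = 14
K=5 nearest neighbors: classes = [1, 0, 0, 0, 1]
Votes for class 1: 2 / 5
Majority vote => class 0

0


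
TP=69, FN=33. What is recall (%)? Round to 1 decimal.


Recall = TP / (TP + FN) * 100
= 69 / (69 + 33)
= 69 / 102
= 0.6765
= 67.6%

67.6


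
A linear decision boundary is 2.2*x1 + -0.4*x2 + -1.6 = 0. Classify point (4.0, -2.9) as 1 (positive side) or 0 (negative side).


Compute 2.2 * 4.0 + -0.4 * -2.9 + -1.6
= 8.8 + 1.16 + -1.6
= 8.36
Since 8.36 >= 0, the point is on the positive side.

1


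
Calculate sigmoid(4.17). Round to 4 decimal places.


sigmoid(z) = 1 / (1 + exp(-z))
exp(-(4.17)) = exp(-4.17) = 0.0155
1 + 0.0155 = 1.0155
1 / 1.0155 = 0.9848

0.9848


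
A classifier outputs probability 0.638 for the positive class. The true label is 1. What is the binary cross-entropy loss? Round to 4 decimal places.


For y=1: Loss = -log(p)
= -log(0.638)
= -(-0.4494)
= 0.4494

0.4494


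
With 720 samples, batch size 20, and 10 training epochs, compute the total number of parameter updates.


Iterations per epoch = 720 / 20 = 36
Total updates = iterations_per_epoch * epochs
= 36 * 10
= 360

360


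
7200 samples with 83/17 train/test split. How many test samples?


Train samples = 7200 * 83% = 5976
Test samples = 7200 - 5976
= 1224

1224


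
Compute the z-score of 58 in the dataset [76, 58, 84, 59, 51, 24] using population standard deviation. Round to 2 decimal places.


Mean = (76 + 58 + 84 + 59 + 51 + 24) / 6 = 58.6667
Variance = sum((x_i - mean)^2) / n = 367.2222
Std = sqrt(367.2222) = 19.163
Z = (x - mean) / std
= (58 - 58.6667) / 19.163
= -0.6667 / 19.163
= -0.03

-0.03


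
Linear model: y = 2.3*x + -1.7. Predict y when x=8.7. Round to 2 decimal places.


y = 2.3 * 8.7 + (-1.7)
= 20.01 + (-1.7)
= 18.31

18.31


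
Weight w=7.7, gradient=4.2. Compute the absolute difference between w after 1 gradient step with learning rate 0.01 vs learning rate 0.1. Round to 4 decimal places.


With lr=0.01: w_new = 7.7 - 0.01 * 4.2 = 7.658
With lr=0.1: w_new = 7.7 - 0.1 * 4.2 = 7.28
Absolute difference = |7.658 - 7.28|
= 0.3780

0.3780


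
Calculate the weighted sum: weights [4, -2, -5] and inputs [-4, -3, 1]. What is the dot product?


Element-wise products:
4 * -4 = -16
-2 * -3 = 6
-5 * 1 = -5
Sum = -16 + 6 + -5
= -15

-15


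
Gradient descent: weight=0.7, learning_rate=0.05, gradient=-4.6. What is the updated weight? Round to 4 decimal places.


w_new = w_old - lr * gradient
= 0.7 - 0.05 * -4.6
= 0.7 - (-0.23)
= 0.9300

0.9300


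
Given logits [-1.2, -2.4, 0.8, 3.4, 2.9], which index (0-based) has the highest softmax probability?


Softmax is a monotonic transformation, so it preserves the argmax.
We need to find the index of the maximum logit.
Index 0: -1.2
Index 1: -2.4
Index 2: 0.8
Index 3: 3.4
Index 4: 2.9
Maximum logit = 3.4 at index 3

3


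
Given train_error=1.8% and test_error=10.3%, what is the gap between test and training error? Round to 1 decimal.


Generalization gap = test_error - train_error
= 10.3 - 1.8
= 8.5%
A moderate gap.

8.5


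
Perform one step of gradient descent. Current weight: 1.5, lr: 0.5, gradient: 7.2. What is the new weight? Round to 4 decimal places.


w_new = w_old - lr * gradient
= 1.5 - 0.5 * 7.2
= 1.5 - (3.6)
= -2.1000

-2.1000


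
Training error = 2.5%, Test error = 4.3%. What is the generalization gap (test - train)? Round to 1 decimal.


Generalization gap = test_error - train_error
= 4.3 - 2.5
= 1.8%
A small gap suggests good generalization.

1.8


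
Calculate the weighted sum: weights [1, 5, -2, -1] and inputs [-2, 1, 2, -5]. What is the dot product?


Element-wise products:
1 * -2 = -2
5 * 1 = 5
-2 * 2 = -4
-1 * -5 = 5
Sum = -2 + 5 + -4 + 5
= 4

4


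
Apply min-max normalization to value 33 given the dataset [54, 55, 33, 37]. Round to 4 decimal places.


Min = 33, Max = 55
Range = 55 - 33 = 22
Scaled = (x - min) / (max - min)
= (33 - 33) / 22
= 0 / 22
= 0.0000

0.0000


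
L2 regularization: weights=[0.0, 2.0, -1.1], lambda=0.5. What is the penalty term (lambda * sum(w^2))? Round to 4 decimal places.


Squaring each weight:
0.0^2 = 0.0
2.0^2 = 4.0
(-1.1)^2 = 1.21
Sum of squares = 5.21
Penalty = 0.5 * 5.21 = 2.6050

2.6050


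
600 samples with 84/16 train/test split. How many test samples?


Train samples = 600 * 84% = 504
Test samples = 600 - 504
= 96

96


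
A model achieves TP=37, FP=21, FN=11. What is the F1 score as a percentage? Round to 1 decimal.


Precision = TP / (TP + FP) = 37 / 58 = 0.6379
Recall = TP / (TP + FN) = 37 / 48 = 0.7708
F1 = 2 * P * R / (P + R)
= 2 * 0.6379 * 0.7708 / (0.6379 + 0.7708)
= 0.9835 / 1.4088
= 0.6981
As percentage: 69.8%

69.8


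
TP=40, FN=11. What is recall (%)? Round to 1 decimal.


Recall = TP / (TP + FN) * 100
= 40 / (40 + 11)
= 40 / 51
= 0.7843
= 78.4%

78.4


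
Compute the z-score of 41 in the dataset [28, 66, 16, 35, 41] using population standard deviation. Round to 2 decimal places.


Mean = (28 + 66 + 16 + 35 + 41) / 5 = 37.2
Variance = sum((x_i - mean)^2) / n = 276.56
Std = sqrt(276.56) = 16.6301
Z = (x - mean) / std
= (41 - 37.2) / 16.6301
= 3.8 / 16.6301
= 0.23

0.23


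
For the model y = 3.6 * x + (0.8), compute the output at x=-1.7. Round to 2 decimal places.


y = 3.6 * -1.7 + (0.8)
= -6.12 + (0.8)
= -5.32

-5.32


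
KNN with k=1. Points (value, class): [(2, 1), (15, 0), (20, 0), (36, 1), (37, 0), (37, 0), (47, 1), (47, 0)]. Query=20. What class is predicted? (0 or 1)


Distances from query 20:
Point 20 (class 0): distance = 0
K=1 nearest neighbors: classes = [0]
Votes for class 1: 0 / 1
Majority vote => class 0

0


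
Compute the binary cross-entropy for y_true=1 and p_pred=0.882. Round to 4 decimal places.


For y=1: Loss = -log(p)
= -log(0.882)
= -(-0.1256)
= 0.1256

0.1256


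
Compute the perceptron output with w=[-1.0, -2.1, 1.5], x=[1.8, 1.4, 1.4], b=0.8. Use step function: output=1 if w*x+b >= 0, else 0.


z = w . x + b
= -1.0*1.8 + -2.1*1.4 + 1.5*1.4 + 0.8
= -1.8 + -2.94 + 2.1 + 0.8
= -2.64 + 0.8
= -1.84
Since z = -1.84 < 0, output = 0

0


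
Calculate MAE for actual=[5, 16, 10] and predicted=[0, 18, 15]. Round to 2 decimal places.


Absolute errors: [5, 2, 5]
Sum of absolute errors = 12
MAE = 12 / 3 = 4.00

4.00


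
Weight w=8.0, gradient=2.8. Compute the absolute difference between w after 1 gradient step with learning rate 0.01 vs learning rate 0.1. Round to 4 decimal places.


With lr=0.01: w_new = 8.0 - 0.01 * 2.8 = 7.972
With lr=0.1: w_new = 8.0 - 0.1 * 2.8 = 7.72
Absolute difference = |7.972 - 7.72|
= 0.2520

0.2520


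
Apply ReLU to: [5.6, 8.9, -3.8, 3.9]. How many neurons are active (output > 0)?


ReLU(x) = max(0, x) for each element:
ReLU(5.6) = 5.6
ReLU(8.9) = 8.9
ReLU(-3.8) = 0
ReLU(3.9) = 3.9
Active neurons (>0): 3

3


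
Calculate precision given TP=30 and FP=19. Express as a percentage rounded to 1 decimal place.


Precision = TP / (TP + FP) * 100
= 30 / (30 + 19)
= 30 / 49
= 0.6122
= 61.2%

61.2


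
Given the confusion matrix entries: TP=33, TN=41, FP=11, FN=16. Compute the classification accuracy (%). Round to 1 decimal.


Accuracy = (TP + TN) / (TP + TN + FP + FN) * 100
= (33 + 41) / (33 + 41 + 11 + 16)
= 74 / 101
= 0.7327
= 73.3%

73.3


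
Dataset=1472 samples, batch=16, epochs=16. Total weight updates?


Iterations per epoch = 1472 / 16 = 92
Total updates = iterations_per_epoch * epochs
= 92 * 16
= 1472

1472


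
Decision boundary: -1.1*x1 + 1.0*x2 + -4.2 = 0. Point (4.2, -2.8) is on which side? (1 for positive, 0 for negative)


Compute -1.1 * 4.2 + 1.0 * -2.8 + -4.2
= -4.62 + -2.8 + -4.2
= -11.62
Since -11.62 < 0, the point is on the negative side.

0


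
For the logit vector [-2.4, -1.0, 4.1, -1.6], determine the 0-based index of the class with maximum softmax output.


Softmax is a monotonic transformation, so it preserves the argmax.
We need to find the index of the maximum logit.
Index 0: -2.4
Index 1: -1.0
Index 2: 4.1
Index 3: -1.6
Maximum logit = 4.1 at index 2

2


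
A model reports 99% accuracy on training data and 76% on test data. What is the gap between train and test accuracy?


Gap = train_accuracy - test_accuracy
= 99 - 76
= 23%
This large gap strongly indicates overfitting.

23


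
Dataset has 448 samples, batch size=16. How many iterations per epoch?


Iterations per epoch = dataset_size / batch_size
= 448 / 16
= 28

28


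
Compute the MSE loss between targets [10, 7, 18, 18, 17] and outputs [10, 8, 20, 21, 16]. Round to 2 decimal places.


Differences: [0, -1, -2, -3, 1]
Squared errors: [0, 1, 4, 9, 1]
Sum of squared errors = 15
MSE = 15 / 5 = 3.00

3.00


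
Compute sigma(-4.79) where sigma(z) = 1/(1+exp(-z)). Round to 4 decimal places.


sigmoid(z) = 1 / (1 + exp(-z))
exp(-(-4.79)) = exp(4.79) = 120.3014
1 + 120.3014 = 121.3014
1 / 121.3014 = 0.0082

0.0082


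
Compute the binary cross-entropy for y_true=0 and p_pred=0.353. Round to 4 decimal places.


For y=0: Loss = -log(1-p)
= -log(1 - 0.353)
= -log(0.647)
= -(-0.4354)
= 0.4354

0.4354


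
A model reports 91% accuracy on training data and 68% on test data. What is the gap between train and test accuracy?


Gap = train_accuracy - test_accuracy
= 91 - 68
= 23%
This large gap strongly indicates overfitting.

23


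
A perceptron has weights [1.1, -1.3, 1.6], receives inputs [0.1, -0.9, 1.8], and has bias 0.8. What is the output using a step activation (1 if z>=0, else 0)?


z = w . x + b
= 1.1*0.1 + -1.3*-0.9 + 1.6*1.8 + 0.8
= 0.11 + 1.17 + 2.88 + 0.8
= 4.16 + 0.8
= 4.96
Since z = 4.96 >= 0, output = 1

1


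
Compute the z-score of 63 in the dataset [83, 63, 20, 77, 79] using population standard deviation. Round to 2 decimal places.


Mean = (83 + 63 + 20 + 77 + 79) / 5 = 64.4
Variance = sum((x_i - mean)^2) / n = 538.24
Std = sqrt(538.24) = 23.2
Z = (x - mean) / std
= (63 - 64.4) / 23.2
= -1.4 / 23.2
= -0.06

-0.06


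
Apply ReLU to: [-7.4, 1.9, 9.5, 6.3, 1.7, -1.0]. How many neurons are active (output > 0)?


ReLU(x) = max(0, x) for each element:
ReLU(-7.4) = 0
ReLU(1.9) = 1.9
ReLU(9.5) = 9.5
ReLU(6.3) = 6.3
ReLU(1.7) = 1.7
ReLU(-1.0) = 0
Active neurons (>0): 4

4


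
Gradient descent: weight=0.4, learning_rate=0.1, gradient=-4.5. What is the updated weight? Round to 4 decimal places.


w_new = w_old - lr * gradient
= 0.4 - 0.1 * -4.5
= 0.4 - (-0.45)
= 0.8500

0.8500


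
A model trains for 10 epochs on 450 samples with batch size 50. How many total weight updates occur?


Iterations per epoch = 450 / 50 = 9
Total updates = iterations_per_epoch * epochs
= 9 * 10
= 90

90


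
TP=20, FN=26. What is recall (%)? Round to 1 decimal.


Recall = TP / (TP + FN) * 100
= 20 / (20 + 26)
= 20 / 46
= 0.4348
= 43.5%

43.5


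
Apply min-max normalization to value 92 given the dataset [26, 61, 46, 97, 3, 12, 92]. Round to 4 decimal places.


Min = 3, Max = 97
Range = 97 - 3 = 94
Scaled = (x - min) / (max - min)
= (92 - 3) / 94
= 89 / 94
= 0.9468

0.9468


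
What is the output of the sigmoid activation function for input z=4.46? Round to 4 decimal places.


sigmoid(z) = 1 / (1 + exp(-z))
exp(-(4.46)) = exp(-4.46) = 0.0116
1 + 0.0116 = 1.0116
1 / 1.0116 = 0.9886

0.9886


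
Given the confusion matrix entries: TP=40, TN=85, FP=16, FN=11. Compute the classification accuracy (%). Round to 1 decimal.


Accuracy = (TP + TN) / (TP + TN + FP + FN) * 100
= (40 + 85) / (40 + 85 + 16 + 11)
= 125 / 152
= 0.8224
= 82.2%

82.2


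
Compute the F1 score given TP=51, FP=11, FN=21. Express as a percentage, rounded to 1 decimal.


Precision = TP / (TP + FP) = 51 / 62 = 0.8226
Recall = TP / (TP + FN) = 51 / 72 = 0.7083
F1 = 2 * P * R / (P + R)
= 2 * 0.8226 * 0.7083 / (0.8226 + 0.7083)
= 1.1653 / 1.5309
= 0.7612
As percentage: 76.1%

76.1


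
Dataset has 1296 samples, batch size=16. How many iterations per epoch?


Iterations per epoch = dataset_size / batch_size
= 1296 / 16
= 81

81


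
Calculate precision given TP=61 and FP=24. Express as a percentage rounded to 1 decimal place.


Precision = TP / (TP + FP) * 100
= 61 / (61 + 24)
= 61 / 85
= 0.7176
= 71.8%

71.8


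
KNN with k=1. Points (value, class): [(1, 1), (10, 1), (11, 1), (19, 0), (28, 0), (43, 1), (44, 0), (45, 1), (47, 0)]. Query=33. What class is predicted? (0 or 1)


Distances from query 33:
Point 28 (class 0): distance = 5
K=1 nearest neighbors: classes = [0]
Votes for class 1: 0 / 1
Majority vote => class 0

0


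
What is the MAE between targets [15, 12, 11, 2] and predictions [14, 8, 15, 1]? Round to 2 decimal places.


Absolute errors: [1, 4, 4, 1]
Sum of absolute errors = 10
MAE = 10 / 4 = 2.50

2.50


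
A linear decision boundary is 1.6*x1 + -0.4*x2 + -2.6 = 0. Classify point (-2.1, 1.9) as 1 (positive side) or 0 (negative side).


Compute 1.6 * -2.1 + -0.4 * 1.9 + -2.6
= -3.36 + -0.76 + -2.6
= -6.72
Since -6.72 < 0, the point is on the negative side.

0


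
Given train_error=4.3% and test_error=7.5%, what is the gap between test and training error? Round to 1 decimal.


Generalization gap = test_error - train_error
= 7.5 - 4.3
= 3.2%
A moderate gap.

3.2


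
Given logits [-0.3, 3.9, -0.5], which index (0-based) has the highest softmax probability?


Softmax is a monotonic transformation, so it preserves the argmax.
We need to find the index of the maximum logit.
Index 0: -0.3
Index 1: 3.9
Index 2: -0.5
Maximum logit = 3.9 at index 1

1


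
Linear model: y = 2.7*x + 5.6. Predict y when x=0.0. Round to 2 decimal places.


y = 2.7 * 0.0 + (5.6)
= 0.0 + (5.6)
= 5.60

5.60


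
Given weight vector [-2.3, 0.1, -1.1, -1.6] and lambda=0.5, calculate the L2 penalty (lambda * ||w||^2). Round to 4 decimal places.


Squaring each weight:
(-2.3)^2 = 5.29
0.1^2 = 0.01
(-1.1)^2 = 1.21
(-1.6)^2 = 2.56
Sum of squares = 9.07
Penalty = 0.5 * 9.07 = 4.5350

4.5350


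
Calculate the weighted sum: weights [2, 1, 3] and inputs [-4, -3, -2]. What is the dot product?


Element-wise products:
2 * -4 = -8
1 * -3 = -3
3 * -2 = -6
Sum = -8 + -3 + -6
= -17

-17


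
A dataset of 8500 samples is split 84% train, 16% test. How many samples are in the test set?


Train samples = 8500 * 84% = 7140
Test samples = 8500 - 7140
= 1360

1360


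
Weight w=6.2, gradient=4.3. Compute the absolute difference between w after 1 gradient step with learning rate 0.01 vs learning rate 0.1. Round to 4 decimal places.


With lr=0.01: w_new = 6.2 - 0.01 * 4.3 = 6.157
With lr=0.1: w_new = 6.2 - 0.1 * 4.3 = 5.77
Absolute difference = |6.157 - 5.77|
= 0.3870

0.3870


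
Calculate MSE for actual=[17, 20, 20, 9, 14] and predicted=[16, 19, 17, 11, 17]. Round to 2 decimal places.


Differences: [1, 1, 3, -2, -3]
Squared errors: [1, 1, 9, 4, 9]
Sum of squared errors = 24
MSE = 24 / 5 = 4.80

4.80


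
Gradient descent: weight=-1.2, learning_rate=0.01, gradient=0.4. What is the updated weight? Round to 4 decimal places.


w_new = w_old - lr * gradient
= -1.2 - 0.01 * 0.4
= -1.2 - (0.004)
= -1.2040

-1.2040


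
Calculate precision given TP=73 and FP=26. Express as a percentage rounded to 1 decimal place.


Precision = TP / (TP + FP) * 100
= 73 / (73 + 26)
= 73 / 99
= 0.7374
= 73.7%

73.7


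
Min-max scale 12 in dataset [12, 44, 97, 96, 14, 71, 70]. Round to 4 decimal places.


Min = 12, Max = 97
Range = 97 - 12 = 85
Scaled = (x - min) / (max - min)
= (12 - 12) / 85
= 0 / 85
= 0.0000

0.0000


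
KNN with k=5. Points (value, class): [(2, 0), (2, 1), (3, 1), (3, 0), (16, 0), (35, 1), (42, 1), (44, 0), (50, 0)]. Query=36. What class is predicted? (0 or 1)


Distances from query 36:
Point 35 (class 1): distance = 1
Point 42 (class 1): distance = 6
Point 44 (class 0): distance = 8
Point 50 (class 0): distance = 14
Point 16 (class 0): distance = 20
K=5 nearest neighbors: classes = [1, 1, 0, 0, 0]
Votes for class 1: 2 / 5
Majority vote => class 0

0


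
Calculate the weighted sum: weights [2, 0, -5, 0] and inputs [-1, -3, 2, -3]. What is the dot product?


Element-wise products:
2 * -1 = -2
0 * -3 = 0
-5 * 2 = -10
0 * -3 = 0
Sum = -2 + 0 + -10 + 0
= -12

-12


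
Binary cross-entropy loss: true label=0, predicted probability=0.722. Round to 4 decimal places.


For y=0: Loss = -log(1-p)
= -log(1 - 0.722)
= -log(0.278)
= -(-1.2801)
= 1.2801

1.2801


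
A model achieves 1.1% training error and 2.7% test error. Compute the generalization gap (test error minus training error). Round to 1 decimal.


Generalization gap = test_error - train_error
= 2.7 - 1.1
= 1.6%
A small gap suggests good generalization.

1.6


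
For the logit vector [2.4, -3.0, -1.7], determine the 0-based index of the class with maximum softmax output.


Softmax is a monotonic transformation, so it preserves the argmax.
We need to find the index of the maximum logit.
Index 0: 2.4
Index 1: -3.0
Index 2: -1.7
Maximum logit = 2.4 at index 0

0


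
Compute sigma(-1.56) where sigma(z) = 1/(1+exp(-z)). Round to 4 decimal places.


sigmoid(z) = 1 / (1 + exp(-z))
exp(-(-1.56)) = exp(1.56) = 4.7588
1 + 4.7588 = 5.7588
1 / 5.7588 = 0.1736

0.1736


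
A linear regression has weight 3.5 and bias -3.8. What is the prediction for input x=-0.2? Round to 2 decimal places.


y = 3.5 * -0.2 + (-3.8)
= -0.7 + (-3.8)
= -4.50

-4.50


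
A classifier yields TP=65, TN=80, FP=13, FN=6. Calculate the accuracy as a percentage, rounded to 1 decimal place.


Accuracy = (TP + TN) / (TP + TN + FP + FN) * 100
= (65 + 80) / (65 + 80 + 13 + 6)
= 145 / 164
= 0.8841
= 88.4%

88.4


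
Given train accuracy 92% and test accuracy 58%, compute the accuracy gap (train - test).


Gap = train_accuracy - test_accuracy
= 92 - 58
= 34%
This large gap strongly indicates overfitting.

34
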